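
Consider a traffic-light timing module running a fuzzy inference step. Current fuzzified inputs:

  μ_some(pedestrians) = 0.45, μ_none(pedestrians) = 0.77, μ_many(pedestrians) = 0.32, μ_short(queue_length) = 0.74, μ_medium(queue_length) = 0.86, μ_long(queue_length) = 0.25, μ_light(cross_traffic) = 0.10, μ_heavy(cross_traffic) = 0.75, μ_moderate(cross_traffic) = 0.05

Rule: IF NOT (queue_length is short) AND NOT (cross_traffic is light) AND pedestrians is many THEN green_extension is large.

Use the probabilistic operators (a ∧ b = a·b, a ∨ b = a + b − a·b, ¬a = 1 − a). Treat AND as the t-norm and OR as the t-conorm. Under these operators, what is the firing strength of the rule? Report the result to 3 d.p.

firing strength: ¬short=1−0.74=0.26, ¬light=1−0.10=0.90, many=0.32; AND[a·b] → w = 0.0749

0.075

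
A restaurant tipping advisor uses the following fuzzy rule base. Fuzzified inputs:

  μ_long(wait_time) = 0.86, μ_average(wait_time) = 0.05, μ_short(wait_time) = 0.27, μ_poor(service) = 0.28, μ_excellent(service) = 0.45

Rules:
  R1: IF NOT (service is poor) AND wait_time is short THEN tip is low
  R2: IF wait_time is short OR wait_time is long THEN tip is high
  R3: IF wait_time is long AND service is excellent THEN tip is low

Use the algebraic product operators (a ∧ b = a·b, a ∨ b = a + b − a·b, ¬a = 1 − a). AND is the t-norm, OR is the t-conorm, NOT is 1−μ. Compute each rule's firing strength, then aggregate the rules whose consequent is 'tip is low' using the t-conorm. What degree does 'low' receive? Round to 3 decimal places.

0.506

R1: ¬poor=1−0.28=0.72, short=0.27; AND[a·b] → w = 0.1944
R2: short=0.27, long=0.86; OR[a + b − a·b] → w = 0.8978
R3: long=0.86, excellent=0.45; AND[a·b] → w = 0.3870
Rules with consequent 'low': {R1, R3} → strengths 0.1944, 0.3870
Aggregate via t-conorm [a + b − a·b]: 0.5062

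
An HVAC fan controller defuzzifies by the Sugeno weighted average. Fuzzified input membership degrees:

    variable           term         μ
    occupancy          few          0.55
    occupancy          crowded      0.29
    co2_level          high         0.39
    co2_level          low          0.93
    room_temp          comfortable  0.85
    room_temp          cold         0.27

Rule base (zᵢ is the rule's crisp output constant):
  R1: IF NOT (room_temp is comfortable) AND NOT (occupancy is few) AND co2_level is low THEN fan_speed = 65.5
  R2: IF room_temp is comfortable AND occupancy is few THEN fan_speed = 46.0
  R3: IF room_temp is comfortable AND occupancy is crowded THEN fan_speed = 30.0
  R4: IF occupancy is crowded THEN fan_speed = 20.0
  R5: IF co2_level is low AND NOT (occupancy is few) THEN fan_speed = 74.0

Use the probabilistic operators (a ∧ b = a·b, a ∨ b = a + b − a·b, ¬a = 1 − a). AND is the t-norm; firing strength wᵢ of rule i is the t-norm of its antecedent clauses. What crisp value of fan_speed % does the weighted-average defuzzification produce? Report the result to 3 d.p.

R1 (z=65.5): ¬comfortable=1−0.85=0.15, ¬few=1−0.55=0.45, low=0.93; AND[a·b] → w = 0.0628
R2 (z=46.0): comfortable=0.85, few=0.55; AND[a·b] → w = 0.4675
R3 (z=30.0): comfortable=0.85, crowded=0.29; AND[a·b] → w = 0.2465
R4 (z=20.0): crowded=0.29 → w = 0.2900
R5 (z=74.0): low=0.93, ¬few=1−0.55=0.45; AND[a·b] → w = 0.4185
Weighted average = (0.0628·65.5 + 0.4675·46.0 + 0.2465·30.0 + 0.2900·20.0 + 0.4185·74.0) / (0.0628 + 0.4675 + 0.2465 + 0.2900 + 0.4185)
  = 69.7808 / 1.4853 = 46.982

46.982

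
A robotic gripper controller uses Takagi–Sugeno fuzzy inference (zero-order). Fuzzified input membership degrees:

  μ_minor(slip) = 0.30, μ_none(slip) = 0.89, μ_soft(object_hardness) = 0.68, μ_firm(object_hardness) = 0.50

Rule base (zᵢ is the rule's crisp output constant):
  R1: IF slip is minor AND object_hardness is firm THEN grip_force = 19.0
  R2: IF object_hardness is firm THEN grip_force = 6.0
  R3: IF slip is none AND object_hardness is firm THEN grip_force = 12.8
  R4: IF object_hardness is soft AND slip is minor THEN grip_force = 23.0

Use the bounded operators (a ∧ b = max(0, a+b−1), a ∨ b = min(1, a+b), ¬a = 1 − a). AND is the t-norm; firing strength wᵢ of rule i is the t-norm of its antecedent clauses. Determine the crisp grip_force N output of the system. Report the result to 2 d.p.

R1 (z=19.0): minor=0.30, firm=0.50; AND[max(0, a+b−1)] → w = 0.00
R2 (z=6.0): firm=0.50 → w = 0.50
R3 (z=12.8): none=0.89, firm=0.50; AND[max(0, a+b−1)] → w = 0.39
R4 (z=23.0): soft=0.68, minor=0.30; AND[max(0, a+b−1)] → w = 0.00
Weighted average = (0.00·19.0 + 0.50·6.0 + 0.39·12.8 + 0.00·23.0) / (0.00 + 0.50 + 0.39 + 0.00)
  = 7.9920 / 0.8900 = 8.98

8.98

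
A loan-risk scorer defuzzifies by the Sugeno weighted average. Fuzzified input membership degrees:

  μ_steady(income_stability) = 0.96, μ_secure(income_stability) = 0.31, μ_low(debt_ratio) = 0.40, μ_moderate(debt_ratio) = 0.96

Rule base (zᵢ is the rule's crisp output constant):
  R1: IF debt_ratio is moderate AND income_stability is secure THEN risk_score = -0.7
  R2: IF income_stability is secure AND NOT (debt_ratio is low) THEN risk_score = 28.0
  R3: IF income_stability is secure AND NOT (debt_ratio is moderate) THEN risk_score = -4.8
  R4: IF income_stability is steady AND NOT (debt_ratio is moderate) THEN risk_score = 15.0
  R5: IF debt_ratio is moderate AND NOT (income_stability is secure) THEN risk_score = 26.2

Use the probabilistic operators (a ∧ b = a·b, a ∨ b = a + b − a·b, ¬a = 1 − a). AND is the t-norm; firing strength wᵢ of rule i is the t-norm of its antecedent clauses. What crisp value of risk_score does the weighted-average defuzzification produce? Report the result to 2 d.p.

R1 (z=-0.7): moderate=0.96, secure=0.31; AND[a·b] → w = 0.2976
R2 (z=28.0): secure=0.31, ¬low=1−0.40=0.60; AND[a·b] → w = 0.1860
R3 (z=-4.8): secure=0.31, ¬moderate=1−0.96=0.04; AND[a·b] → w = 0.0124
R4 (z=15.0): steady=0.96, ¬moderate=1−0.96=0.04; AND[a·b] → w = 0.0384
R5 (z=26.2): moderate=0.96, ¬secure=1−0.31=0.69; AND[a·b] → w = 0.6624
Weighted average = (0.2976·-0.7 + 0.1860·28.0 + 0.0124·-4.8 + 0.0384·15.0 + 0.6624·26.2) / (0.2976 + 0.1860 + 0.0124 + 0.0384 + 0.6624)
  = 22.8710 / 1.1968 = 19.11

19.11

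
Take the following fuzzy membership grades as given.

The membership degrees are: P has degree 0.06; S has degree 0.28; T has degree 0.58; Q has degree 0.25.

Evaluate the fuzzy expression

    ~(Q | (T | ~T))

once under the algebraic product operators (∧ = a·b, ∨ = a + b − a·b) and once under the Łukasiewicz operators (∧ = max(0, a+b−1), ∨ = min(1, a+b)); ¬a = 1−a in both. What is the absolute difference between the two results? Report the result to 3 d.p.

Under algebraic product:
  ~T = 1 − 0.5800 = 0.4200
  T | ~T = a + b − a·b on (0.5800, 0.4200) = 0.7564
  Q | (T | ~T) = a + b − a·b on (0.2500, 0.7564) = 0.8173
  ~(Q | (T | ~T)) = 1 − 0.8173 = 0.1827
  → value = 0.1827
Under Łukasiewicz:
  ~T = 1 − 0.58 = 0.42
  T | ~T = min(1, a+b) on (0.58, 0.42) = 1.00
  Q | (T | ~T) = min(1, a+b) on (0.25, 1.00) = 1.00
  ~(Q | (T | ~T)) = 1 − 1.00 = 0.00
  → value = 0.0000
|0.1827 − 0.0000| = 0.183

0.183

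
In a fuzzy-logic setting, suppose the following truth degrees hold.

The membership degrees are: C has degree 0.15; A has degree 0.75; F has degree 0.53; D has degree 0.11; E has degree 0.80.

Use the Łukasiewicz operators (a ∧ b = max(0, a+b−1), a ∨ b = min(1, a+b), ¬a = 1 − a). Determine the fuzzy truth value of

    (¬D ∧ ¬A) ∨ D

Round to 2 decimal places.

0.25

¬D = 1 − 0.11 = 0.89
¬A = 1 − 0.75 = 0.25
¬D ∧ ¬A = max(0, a+b−1) on (0.89, 0.25) = 0.14
(¬D ∧ ¬A) ∨ D = min(1, a+b) on (0.14, 0.11) = 0.25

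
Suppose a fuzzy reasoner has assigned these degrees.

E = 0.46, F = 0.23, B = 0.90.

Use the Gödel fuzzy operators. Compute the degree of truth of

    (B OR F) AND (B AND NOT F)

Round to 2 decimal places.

0.77

B OR F = max(a, b) on (0.90, 0.23) = 0.90
NOT F = 1 − 0.23 = 0.77
B AND NOT F = min(a, b) on (0.90, 0.77) = 0.77
(B OR F) AND (B AND NOT F) = min(a, b) on (0.90, 0.77) = 0.77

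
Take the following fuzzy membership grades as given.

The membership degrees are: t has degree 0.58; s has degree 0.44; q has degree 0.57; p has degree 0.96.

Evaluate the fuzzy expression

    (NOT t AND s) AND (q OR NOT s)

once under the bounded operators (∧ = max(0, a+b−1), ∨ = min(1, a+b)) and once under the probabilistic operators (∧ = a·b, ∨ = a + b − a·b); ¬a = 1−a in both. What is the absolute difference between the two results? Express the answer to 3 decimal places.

0.150

Under bounded:
  NOT t = 1 − 0.58 = 0.42
  NOT t AND s = max(0, a+b−1) on (0.42, 0.44) = 0.00
  NOT s = 1 − 0.44 = 0.56
  q OR NOT s = min(1, a+b) on (0.57, 0.56) = 1.00
  (NOT t AND s) AND (q OR NOT s) = max(0, a+b−1) on (0.00, 1.00) = 0.00
  → value = 0.0000
Under probabilistic:
  NOT t = 1 − 0.5800 = 0.4200
  NOT t AND s = a·b on (0.4200, 0.4400) = 0.1848
  NOT s = 1 − 0.4400 = 0.5600
  q OR NOT s = a + b − a·b on (0.5700, 0.5600) = 0.8108
  (NOT t AND s) AND (q OR NOT s) = a·b on (0.1848, 0.8108) = 0.1498
  → value = 0.1498
|0.0000 − 0.1498| = 0.150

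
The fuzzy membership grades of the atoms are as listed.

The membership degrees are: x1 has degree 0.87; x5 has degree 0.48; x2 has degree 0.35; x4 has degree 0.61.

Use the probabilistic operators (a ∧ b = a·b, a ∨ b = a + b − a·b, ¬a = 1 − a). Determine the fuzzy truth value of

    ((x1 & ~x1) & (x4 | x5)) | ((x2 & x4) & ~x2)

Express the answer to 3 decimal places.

~x1 = 1 − 0.8700 = 0.1300
x1 & ~x1 = a·b on (0.8700, 0.1300) = 0.1131
x4 | x5 = a + b − a·b on (0.6100, 0.4800) = 0.7972
(x1 & ~x1) & (x4 | x5) = a·b on (0.1131, 0.7972) = 0.0902
x2 & x4 = a·b on (0.3500, 0.6100) = 0.2135
~x2 = 1 − 0.3500 = 0.6500
(x2 & x4) & ~x2 = a·b on (0.2135, 0.6500) = 0.1388
((x1 & ~x1) & (x4 | x5)) | ((x2 & x4) & ~x2) = a + b − a·b on (0.0902, 0.1388) = 0.2164

0.216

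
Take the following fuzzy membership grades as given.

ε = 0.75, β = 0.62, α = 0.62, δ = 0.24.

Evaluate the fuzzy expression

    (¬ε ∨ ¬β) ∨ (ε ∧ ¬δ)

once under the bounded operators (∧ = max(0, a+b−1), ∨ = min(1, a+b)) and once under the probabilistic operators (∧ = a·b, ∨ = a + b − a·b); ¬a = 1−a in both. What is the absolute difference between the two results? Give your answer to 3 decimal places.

Under bounded:
  ¬ε = 1 − 0.75 = 0.25
  ¬β = 1 − 0.62 = 0.38
  ¬ε ∨ ¬β = min(1, a+b) on (0.25, 0.38) = 0.63
  ¬δ = 1 − 0.24 = 0.76
  ε ∧ ¬δ = max(0, a+b−1) on (0.75, 0.76) = 0.51
  (¬ε ∨ ¬β) ∨ (ε ∧ ¬δ) = min(1, a+b) on (0.63, 0.51) = 1.00
  → value = 1.0000
Under probabilistic:
  ¬ε = 1 − 0.7500 = 0.2500
  ¬β = 1 − 0.6200 = 0.3800
  ¬ε ∨ ¬β = a + b − a·b on (0.2500, 0.3800) = 0.5350
  ¬δ = 1 − 0.2400 = 0.7600
  ε ∧ ¬δ = a·b on (0.7500, 0.7600) = 0.5700
  (¬ε ∨ ¬β) ∨ (ε ∧ ¬δ) = a + b − a·b on (0.5350, 0.5700) = 0.8000
  → value = 0.8000
|1.0000 − 0.8000| = 0.200

0.200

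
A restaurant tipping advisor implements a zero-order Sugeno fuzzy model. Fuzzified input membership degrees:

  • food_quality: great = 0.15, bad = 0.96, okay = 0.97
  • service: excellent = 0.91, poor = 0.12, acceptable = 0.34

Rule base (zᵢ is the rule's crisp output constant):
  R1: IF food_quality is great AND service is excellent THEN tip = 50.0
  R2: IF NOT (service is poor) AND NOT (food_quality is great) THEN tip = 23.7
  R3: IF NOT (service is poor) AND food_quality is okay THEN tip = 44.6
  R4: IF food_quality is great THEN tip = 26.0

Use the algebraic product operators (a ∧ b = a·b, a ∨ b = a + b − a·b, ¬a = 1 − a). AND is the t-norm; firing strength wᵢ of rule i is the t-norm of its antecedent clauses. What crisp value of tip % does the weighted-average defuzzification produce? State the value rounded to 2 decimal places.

35.23

R1 (z=50.0): great=0.15, excellent=0.91; AND[a·b] → w = 0.1365
R2 (z=23.7): ¬poor=1−0.12=0.88, ¬great=1−0.15=0.85; AND[a·b] → w = 0.7480
R3 (z=44.6): ¬poor=1−0.12=0.88, okay=0.97; AND[a·b] → w = 0.8536
R4 (z=26.0): great=0.15 → w = 0.1500
Weighted average = (0.1365·50.0 + 0.7480·23.7 + 0.8536·44.6 + 0.1500·26.0) / (0.1365 + 0.7480 + 0.8536 + 0.1500)
  = 66.5232 / 1.8881 = 35.23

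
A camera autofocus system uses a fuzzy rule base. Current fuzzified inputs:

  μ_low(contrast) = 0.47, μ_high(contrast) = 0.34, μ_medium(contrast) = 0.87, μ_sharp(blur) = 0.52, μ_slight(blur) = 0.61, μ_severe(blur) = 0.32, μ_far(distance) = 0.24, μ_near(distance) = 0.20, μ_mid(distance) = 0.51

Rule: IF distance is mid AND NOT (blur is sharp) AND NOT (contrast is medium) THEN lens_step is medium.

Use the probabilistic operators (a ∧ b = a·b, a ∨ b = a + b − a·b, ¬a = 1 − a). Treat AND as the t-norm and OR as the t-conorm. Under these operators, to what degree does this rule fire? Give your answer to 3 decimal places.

firing strength: mid=0.51, ¬sharp=1−0.52=0.48, ¬medium=1−0.87=0.13; AND[a·b] → w = 0.0318

0.032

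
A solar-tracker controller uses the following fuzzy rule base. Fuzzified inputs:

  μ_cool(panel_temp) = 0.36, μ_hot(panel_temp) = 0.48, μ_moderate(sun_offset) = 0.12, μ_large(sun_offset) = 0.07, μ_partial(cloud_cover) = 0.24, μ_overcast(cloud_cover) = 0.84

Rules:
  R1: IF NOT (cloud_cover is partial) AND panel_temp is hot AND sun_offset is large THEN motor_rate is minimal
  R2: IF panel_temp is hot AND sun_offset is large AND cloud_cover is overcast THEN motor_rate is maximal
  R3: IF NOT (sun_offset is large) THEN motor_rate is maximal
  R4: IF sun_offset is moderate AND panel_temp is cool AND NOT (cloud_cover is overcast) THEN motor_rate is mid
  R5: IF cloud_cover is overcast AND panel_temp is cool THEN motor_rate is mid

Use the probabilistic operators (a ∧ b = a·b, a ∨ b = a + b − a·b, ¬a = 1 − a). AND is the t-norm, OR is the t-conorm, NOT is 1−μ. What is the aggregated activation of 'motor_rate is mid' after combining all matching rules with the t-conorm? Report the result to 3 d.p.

0.307

R1: ¬partial=1−0.24=0.76, hot=0.48, large=0.07; AND[a·b] → w = 0.0255
R2: hot=0.48, large=0.07, overcast=0.84; AND[a·b] → w = 0.0282
R3: ¬large=1−0.07=0.93 → w = 0.9300
R4: moderate=0.12, cool=0.36, ¬overcast=1−0.84=0.16; AND[a·b] → w = 0.0069
R5: overcast=0.84, cool=0.36; AND[a·b] → w = 0.3024
Rules with consequent 'mid': {R4, R5} → strengths 0.0069, 0.3024
Aggregate via t-conorm [a + b − a·b]: 0.3072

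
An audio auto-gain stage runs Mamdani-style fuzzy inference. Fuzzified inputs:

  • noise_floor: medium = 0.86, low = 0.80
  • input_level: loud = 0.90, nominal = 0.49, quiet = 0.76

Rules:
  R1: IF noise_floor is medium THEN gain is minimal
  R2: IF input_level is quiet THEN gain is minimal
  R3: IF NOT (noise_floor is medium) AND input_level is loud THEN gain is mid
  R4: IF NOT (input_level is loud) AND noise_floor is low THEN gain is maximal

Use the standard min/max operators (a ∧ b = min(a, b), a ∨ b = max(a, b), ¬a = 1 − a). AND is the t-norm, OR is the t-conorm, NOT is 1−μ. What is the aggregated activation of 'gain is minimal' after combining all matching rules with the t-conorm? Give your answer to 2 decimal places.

R1: medium=0.86 → w = 0.86
R2: quiet=0.76 → w = 0.76
R3: ¬medium=1−0.86=0.14, loud=0.90; AND[min(a, b)] → w = 0.14
R4: ¬loud=1−0.90=0.10, low=0.80; AND[min(a, b)] → w = 0.10
Rules with consequent 'minimal': {R1, R2} → strengths 0.86, 0.76
Aggregate via t-conorm [max(a, b)]: 0.86

0.86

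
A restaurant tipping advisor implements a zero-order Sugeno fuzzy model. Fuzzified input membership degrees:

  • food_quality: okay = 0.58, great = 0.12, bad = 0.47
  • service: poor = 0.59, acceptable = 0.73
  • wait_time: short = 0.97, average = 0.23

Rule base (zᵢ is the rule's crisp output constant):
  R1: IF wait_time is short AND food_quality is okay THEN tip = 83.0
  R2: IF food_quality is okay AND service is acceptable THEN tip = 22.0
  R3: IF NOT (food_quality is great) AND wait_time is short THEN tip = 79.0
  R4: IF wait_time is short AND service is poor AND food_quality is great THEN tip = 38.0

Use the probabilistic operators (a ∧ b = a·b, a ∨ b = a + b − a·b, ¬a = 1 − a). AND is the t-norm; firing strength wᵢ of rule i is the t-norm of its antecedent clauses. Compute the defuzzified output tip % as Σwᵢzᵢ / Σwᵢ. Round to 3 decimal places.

R1 (z=83.0): short=0.97, okay=0.58; AND[a·b] → w = 0.5626
R2 (z=22.0): okay=0.58, acceptable=0.73; AND[a·b] → w = 0.4234
R3 (z=79.0): ¬great=1−0.12=0.88, short=0.97; AND[a·b] → w = 0.8536
R4 (z=38.0): short=0.97, poor=0.59, great=0.12; AND[a·b] → w = 0.0687
Weighted average = (0.5626·83.0 + 0.4234·22.0 + 0.8536·79.0 + 0.0687·38.0) / (0.5626 + 0.4234 + 0.8536 + 0.0687)
  = 126.0547 / 1.9083 = 66.057

66.057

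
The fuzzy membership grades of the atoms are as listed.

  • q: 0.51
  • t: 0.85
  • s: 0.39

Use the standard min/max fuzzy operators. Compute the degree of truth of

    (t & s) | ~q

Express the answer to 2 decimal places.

t & s = min(a, b) on (0.85, 0.39) = 0.39
~q = 1 − 0.51 = 0.49
(t & s) | ~q = max(a, b) on (0.39, 0.49) = 0.49

0.49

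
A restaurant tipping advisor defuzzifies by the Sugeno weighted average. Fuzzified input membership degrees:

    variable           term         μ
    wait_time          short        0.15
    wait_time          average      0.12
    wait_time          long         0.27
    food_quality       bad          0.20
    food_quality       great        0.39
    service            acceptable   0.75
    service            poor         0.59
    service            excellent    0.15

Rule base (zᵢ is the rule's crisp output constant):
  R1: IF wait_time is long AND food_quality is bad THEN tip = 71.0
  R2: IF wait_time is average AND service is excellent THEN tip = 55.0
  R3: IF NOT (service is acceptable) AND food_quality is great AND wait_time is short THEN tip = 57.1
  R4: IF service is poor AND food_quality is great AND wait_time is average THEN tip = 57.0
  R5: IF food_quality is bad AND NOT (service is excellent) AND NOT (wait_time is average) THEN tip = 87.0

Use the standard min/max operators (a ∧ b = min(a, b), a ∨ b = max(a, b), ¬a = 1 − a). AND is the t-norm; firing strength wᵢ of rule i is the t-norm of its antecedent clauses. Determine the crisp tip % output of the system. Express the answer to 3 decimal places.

67.854

R1 (z=71.0): long=0.27, bad=0.20; AND[min(a, b)] → w = 0.20
R2 (z=55.0): average=0.12, excellent=0.15; AND[min(a, b)] → w = 0.12
R3 (z=57.1): ¬acceptable=1−0.75=0.25, great=0.39, short=0.15; AND[min(a, b)] → w = 0.15
R4 (z=57.0): poor=0.59, great=0.39, average=0.12; AND[min(a, b)] → w = 0.12
R5 (z=87.0): bad=0.20, ¬excellent=1−0.15=0.85, ¬average=1−0.12=0.88; AND[min(a, b)] → w = 0.20
Weighted average = (0.20·71.0 + 0.12·55.0 + 0.15·57.1 + 0.12·57.0 + 0.20·87.0) / (0.20 + 0.12 + 0.15 + 0.12 + 0.20)
  = 53.6050 / 0.7900 = 67.854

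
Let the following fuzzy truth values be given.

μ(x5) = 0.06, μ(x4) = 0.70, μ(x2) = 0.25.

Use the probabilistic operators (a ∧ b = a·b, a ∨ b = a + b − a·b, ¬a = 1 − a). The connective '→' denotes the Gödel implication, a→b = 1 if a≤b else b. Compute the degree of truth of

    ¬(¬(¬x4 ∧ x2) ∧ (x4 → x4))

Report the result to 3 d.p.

0.075

¬x4 = 1 − 0.7000 = 0.3000
¬x4 ∧ x2 = a·b on (0.3000, 0.2500) = 0.0750
¬(¬x4 ∧ x2) = 1 − 0.0750 = 0.9250
x4 → x4  [Gödel: 1 if a≤b else b] with a=0.7000, b=0.7000 → 1.0000
¬(¬x4 ∧ x2) ∧ (x4 → x4) = a·b on (0.9250, 1.0000) = 0.9250
¬(¬(¬x4 ∧ x2) ∧ (x4 → x4)) = 1 − 0.9250 = 0.0750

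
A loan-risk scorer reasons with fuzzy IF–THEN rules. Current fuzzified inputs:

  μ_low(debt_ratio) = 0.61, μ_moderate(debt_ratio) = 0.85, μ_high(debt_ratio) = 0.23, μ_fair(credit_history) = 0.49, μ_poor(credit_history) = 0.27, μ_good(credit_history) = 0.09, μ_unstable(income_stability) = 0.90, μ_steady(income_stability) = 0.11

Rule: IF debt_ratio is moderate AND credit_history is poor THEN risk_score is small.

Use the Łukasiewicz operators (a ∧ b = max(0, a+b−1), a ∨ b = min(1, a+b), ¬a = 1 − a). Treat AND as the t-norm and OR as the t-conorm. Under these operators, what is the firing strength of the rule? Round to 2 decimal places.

firing strength: moderate=0.85, poor=0.27; AND[max(0, a+b−1)] → w = 0.12

0.12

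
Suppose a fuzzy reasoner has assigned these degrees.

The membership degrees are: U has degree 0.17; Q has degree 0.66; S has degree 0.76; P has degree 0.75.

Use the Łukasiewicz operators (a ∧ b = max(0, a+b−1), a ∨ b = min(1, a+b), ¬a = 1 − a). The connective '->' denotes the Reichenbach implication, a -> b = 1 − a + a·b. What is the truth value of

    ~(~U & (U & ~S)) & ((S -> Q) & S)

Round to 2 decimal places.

0.50

~U = 1 − 0.17 = 0.83
~S = 1 − 0.76 = 0.24
U & ~S = max(0, a+b−1) on (0.17, 0.24) = 0.00
~U & (U & ~S) = max(0, a+b−1) on (0.83, 0.00) = 0.00
~(~U & (U & ~S)) = 1 − 0.00 = 1.00
S -> Q  [Reichenbach: 1 − a + a·b] with a=0.76, b=0.66 → 0.74
(S -> Q) & S = max(0, a+b−1) on (0.74, 0.76) = 0.50
~(~U & (U & ~S)) & ((S -> Q) & S) = max(0, a+b−1) on (1.00, 0.50) = 0.50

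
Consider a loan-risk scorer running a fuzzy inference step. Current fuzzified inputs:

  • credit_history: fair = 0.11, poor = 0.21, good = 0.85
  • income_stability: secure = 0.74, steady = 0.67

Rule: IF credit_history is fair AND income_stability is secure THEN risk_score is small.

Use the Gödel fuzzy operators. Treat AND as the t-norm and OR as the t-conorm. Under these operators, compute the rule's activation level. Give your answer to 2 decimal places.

0.11

firing strength: fair=0.11, secure=0.74; AND[min(a, b)] → w = 0.11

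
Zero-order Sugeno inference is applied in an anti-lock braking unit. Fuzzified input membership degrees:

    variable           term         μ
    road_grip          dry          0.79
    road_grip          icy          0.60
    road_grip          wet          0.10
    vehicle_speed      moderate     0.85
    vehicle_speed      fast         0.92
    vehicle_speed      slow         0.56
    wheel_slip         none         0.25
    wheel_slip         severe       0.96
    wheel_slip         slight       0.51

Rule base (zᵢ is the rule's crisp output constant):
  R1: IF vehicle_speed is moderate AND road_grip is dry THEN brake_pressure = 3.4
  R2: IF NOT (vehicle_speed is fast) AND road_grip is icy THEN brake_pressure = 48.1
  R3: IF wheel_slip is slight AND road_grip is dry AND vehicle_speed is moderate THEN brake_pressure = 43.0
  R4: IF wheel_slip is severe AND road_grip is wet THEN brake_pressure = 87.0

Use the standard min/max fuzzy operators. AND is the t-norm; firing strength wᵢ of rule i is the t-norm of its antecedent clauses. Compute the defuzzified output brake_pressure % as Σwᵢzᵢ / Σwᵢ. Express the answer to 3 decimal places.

R1 (z=3.4): moderate=0.85, dry=0.79; AND[min(a, b)] → w = 0.79
R2 (z=48.1): ¬fast=1−0.92=0.08, icy=0.60; AND[min(a, b)] → w = 0.08
R3 (z=43.0): slight=0.51, dry=0.79, moderate=0.85; AND[min(a, b)] → w = 0.51
R4 (z=87.0): severe=0.96, wet=0.10; AND[min(a, b)] → w = 0.10
Weighted average = (0.79·3.4 + 0.08·48.1 + 0.51·43.0 + 0.10·87.0) / (0.79 + 0.08 + 0.51 + 0.10)
  = 37.1640 / 1.4800 = 25.111

25.111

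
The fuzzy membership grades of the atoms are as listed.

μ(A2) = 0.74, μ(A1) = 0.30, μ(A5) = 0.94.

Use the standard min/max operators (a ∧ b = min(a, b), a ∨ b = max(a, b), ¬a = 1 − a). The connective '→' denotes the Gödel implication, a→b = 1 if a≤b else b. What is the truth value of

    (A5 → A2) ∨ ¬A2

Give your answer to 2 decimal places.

0.74

A5 → A2  [Gödel: 1 if a≤b else b] with a=0.94, b=0.74 → 0.74
¬A2 = 1 − 0.74 = 0.26
(A5 → A2) ∨ ¬A2 = max(a, b) on (0.74, 0.26) = 0.74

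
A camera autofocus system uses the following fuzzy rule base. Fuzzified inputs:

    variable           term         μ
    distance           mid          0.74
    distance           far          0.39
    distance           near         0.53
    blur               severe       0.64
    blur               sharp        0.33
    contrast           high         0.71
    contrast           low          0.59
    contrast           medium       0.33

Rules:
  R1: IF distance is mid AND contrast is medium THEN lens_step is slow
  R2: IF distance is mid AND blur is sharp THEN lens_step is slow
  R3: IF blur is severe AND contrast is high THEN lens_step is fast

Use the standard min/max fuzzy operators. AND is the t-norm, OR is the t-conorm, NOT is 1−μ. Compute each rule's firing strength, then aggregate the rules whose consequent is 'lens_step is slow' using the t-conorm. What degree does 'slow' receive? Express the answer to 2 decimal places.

R1: mid=0.74, medium=0.33; AND[min(a, b)] → w = 0.33
R2: mid=0.74, sharp=0.33; AND[min(a, b)] → w = 0.33
R3: severe=0.64, high=0.71; AND[min(a, b)] → w = 0.64
Rules with consequent 'slow': {R1, R2} → strengths 0.33, 0.33
Aggregate via t-conorm [max(a, b)]: 0.33

0.33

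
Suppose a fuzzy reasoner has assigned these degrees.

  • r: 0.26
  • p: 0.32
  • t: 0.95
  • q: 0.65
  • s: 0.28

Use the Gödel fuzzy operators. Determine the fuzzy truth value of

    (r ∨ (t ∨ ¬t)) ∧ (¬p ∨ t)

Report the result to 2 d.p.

¬t = 1 − 0.95 = 0.05
t ∨ ¬t = max(a, b) on (0.95, 0.05) = 0.95
r ∨ (t ∨ ¬t) = max(a, b) on (0.26, 0.95) = 0.95
¬p = 1 − 0.32 = 0.68
¬p ∨ t = max(a, b) on (0.68, 0.95) = 0.95
(r ∨ (t ∨ ¬t)) ∧ (¬p ∨ t) = min(a, b) on (0.95, 0.95) = 0.95

0.95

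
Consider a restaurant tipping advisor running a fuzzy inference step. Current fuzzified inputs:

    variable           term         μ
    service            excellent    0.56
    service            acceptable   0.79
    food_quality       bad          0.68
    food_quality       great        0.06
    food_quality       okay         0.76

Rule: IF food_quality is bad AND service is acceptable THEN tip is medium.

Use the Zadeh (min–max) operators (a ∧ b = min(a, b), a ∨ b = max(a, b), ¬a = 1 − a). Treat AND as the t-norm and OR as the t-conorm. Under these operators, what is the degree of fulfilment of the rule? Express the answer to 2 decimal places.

0.68

firing strength: bad=0.68, acceptable=0.79; AND[min(a, b)] → w = 0.68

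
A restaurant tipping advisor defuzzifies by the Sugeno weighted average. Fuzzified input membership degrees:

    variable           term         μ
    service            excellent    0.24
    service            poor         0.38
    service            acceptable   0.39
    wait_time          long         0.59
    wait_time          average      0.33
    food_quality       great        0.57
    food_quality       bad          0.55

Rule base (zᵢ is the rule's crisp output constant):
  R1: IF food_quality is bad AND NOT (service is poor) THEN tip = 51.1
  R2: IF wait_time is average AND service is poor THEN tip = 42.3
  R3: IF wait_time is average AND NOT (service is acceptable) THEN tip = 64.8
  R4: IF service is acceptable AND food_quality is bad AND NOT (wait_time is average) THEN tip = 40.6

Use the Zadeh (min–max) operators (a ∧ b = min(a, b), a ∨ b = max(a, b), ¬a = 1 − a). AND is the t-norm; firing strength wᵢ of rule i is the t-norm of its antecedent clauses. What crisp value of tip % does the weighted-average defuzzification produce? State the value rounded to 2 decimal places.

49.55

R1 (z=51.1): bad=0.55, ¬poor=1−0.38=0.62; AND[min(a, b)] → w = 0.55
R2 (z=42.3): average=0.33, poor=0.38; AND[min(a, b)] → w = 0.33
R3 (z=64.8): average=0.33, ¬acceptable=1−0.39=0.61; AND[min(a, b)] → w = 0.33
R4 (z=40.6): acceptable=0.39, bad=0.55, ¬average=1−0.33=0.67; AND[min(a, b)] → w = 0.39
Weighted average = (0.55·51.1 + 0.33·42.3 + 0.33·64.8 + 0.39·40.6) / (0.55 + 0.33 + 0.33 + 0.39)
  = 79.2820 / 1.6000 = 49.55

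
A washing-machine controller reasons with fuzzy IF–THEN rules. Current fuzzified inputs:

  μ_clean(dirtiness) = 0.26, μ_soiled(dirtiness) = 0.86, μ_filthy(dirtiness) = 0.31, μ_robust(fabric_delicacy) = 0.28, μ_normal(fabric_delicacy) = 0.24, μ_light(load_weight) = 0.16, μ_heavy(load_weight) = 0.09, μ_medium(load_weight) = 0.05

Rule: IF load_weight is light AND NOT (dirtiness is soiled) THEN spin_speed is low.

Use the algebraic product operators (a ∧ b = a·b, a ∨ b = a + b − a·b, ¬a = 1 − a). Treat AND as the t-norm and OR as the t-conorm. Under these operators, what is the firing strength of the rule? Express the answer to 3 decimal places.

0.022

firing strength: light=0.16, ¬soiled=1−0.86=0.14; AND[a·b] → w = 0.0224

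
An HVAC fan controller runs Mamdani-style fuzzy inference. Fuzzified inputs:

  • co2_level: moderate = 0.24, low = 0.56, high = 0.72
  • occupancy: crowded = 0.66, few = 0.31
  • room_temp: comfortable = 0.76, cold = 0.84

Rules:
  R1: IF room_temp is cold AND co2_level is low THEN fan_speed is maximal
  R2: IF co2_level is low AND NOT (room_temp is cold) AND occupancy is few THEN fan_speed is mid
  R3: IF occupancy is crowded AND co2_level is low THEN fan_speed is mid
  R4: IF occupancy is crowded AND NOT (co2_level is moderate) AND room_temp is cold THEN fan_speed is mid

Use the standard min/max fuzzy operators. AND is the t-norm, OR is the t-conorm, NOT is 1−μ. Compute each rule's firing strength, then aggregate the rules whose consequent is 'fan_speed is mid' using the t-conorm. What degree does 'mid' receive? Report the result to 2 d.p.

R1: cold=0.84, low=0.56; AND[min(a, b)] → w = 0.56
R2: low=0.56, ¬cold=1−0.84=0.16, few=0.31; AND[min(a, b)] → w = 0.16
R3: crowded=0.66, low=0.56; AND[min(a, b)] → w = 0.56
R4: crowded=0.66, ¬moderate=1−0.24=0.76, cold=0.84; AND[min(a, b)] → w = 0.66
Rules with consequent 'mid': {R2, R3, R4} → strengths 0.16, 0.56, 0.66
Aggregate via t-conorm [max(a, b)]: 0.66

0.66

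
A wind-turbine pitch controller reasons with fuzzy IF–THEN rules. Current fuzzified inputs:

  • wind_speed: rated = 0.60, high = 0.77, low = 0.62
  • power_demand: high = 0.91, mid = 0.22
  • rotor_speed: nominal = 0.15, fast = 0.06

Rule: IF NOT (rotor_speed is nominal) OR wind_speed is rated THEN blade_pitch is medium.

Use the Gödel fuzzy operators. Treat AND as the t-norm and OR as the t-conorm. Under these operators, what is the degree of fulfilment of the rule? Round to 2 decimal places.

0.85

firing strength: ¬nominal=1−0.15=0.85, rated=0.60; OR[max(a, b)] → w = 0.85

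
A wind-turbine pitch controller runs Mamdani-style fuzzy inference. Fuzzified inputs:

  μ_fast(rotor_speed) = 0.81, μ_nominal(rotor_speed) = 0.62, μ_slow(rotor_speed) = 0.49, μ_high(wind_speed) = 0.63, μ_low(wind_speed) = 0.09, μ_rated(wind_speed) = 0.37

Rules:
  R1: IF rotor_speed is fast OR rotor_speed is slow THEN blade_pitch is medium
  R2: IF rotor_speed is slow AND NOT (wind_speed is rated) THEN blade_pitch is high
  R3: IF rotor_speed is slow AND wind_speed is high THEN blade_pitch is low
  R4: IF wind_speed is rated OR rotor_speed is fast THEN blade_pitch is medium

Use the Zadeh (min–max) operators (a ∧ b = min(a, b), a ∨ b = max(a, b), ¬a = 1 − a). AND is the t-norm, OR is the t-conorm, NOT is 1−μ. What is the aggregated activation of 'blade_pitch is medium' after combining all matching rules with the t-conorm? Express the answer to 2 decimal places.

R1: fast=0.81, slow=0.49; OR[max(a, b)] → w = 0.81
R2: slow=0.49, ¬rated=1−0.37=0.63; AND[min(a, b)] → w = 0.49
R3: slow=0.49, high=0.63; AND[min(a, b)] → w = 0.49
R4: rated=0.37, fast=0.81; OR[max(a, b)] → w = 0.81
Rules with consequent 'medium': {R1, R4} → strengths 0.81, 0.81
Aggregate via t-conorm [max(a, b)]: 0.81

0.81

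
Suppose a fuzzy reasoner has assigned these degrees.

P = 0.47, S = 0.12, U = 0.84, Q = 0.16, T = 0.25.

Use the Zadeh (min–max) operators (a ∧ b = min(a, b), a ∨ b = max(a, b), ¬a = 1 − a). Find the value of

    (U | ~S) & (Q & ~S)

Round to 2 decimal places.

~S = 1 − 0.12 = 0.88
U | ~S = max(a, b) on (0.84, 0.88) = 0.88
~S = 1 − 0.12 = 0.88
Q & ~S = min(a, b) on (0.16, 0.88) = 0.16
(U | ~S) & (Q & ~S) = min(a, b) on (0.88, 0.16) = 0.16

0.16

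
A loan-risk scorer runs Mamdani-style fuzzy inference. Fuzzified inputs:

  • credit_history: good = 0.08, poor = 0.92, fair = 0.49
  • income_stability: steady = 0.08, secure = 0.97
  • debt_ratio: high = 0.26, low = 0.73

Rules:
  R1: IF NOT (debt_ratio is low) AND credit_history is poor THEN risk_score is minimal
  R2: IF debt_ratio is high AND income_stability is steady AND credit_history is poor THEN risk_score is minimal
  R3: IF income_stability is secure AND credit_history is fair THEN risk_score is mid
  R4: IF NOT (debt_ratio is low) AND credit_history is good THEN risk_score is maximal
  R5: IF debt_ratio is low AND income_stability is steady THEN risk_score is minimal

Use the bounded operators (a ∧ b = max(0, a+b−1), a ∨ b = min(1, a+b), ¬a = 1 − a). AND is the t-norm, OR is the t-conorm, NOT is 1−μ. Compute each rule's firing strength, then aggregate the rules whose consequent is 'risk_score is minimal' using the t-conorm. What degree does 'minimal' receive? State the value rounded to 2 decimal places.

0.19

R1: ¬low=1−0.73=0.27, poor=0.92; AND[max(0, a+b−1)] → w = 0.19
R2: high=0.26, steady=0.08, poor=0.92; AND[max(0, a+b−1)] → w = 0.00
R3: secure=0.97, fair=0.49; AND[max(0, a+b−1)] → w = 0.46
R4: ¬low=1−0.73=0.27, good=0.08; AND[max(0, a+b−1)] → w = 0.00
R5: low=0.73, steady=0.08; AND[max(0, a+b−1)] → w = 0.00
Rules with consequent 'minimal': {R1, R2, R5} → strengths 0.19, 0.00, 0.00
Aggregate via t-conorm [min(1, a+b)]: 0.19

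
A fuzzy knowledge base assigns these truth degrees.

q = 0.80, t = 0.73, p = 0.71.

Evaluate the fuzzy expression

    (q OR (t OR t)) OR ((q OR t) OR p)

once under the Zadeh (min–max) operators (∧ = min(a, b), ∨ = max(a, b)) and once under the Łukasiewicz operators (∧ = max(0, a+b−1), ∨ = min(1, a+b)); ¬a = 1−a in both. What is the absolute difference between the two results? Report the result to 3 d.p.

0.200

Under Zadeh (min–max):
  t OR t = max(a, b) on (0.73, 0.73) = 0.73
  q OR (t OR t) = max(a, b) on (0.80, 0.73) = 0.80
  q OR t = max(a, b) on (0.80, 0.73) = 0.80
  (q OR t) OR p = max(a, b) on (0.80, 0.71) = 0.80
  (q OR (t OR t)) OR ((q OR t) OR p) = max(a, b) on (0.80, 0.80) = 0.80
  → value = 0.8000
Under Łukasiewicz:
  t OR t = min(1, a+b) on (0.73, 0.73) = 1.00
  q OR (t OR t) = min(1, a+b) on (0.80, 1.00) = 1.00
  q OR t = min(1, a+b) on (0.80, 0.73) = 1.00
  (q OR t) OR p = min(1, a+b) on (1.00, 0.71) = 1.00
  (q OR (t OR t)) OR ((q OR t) OR p) = min(1, a+b) on (1.00, 1.00) = 1.00
  → value = 1.0000
|0.8000 − 1.0000| = 0.200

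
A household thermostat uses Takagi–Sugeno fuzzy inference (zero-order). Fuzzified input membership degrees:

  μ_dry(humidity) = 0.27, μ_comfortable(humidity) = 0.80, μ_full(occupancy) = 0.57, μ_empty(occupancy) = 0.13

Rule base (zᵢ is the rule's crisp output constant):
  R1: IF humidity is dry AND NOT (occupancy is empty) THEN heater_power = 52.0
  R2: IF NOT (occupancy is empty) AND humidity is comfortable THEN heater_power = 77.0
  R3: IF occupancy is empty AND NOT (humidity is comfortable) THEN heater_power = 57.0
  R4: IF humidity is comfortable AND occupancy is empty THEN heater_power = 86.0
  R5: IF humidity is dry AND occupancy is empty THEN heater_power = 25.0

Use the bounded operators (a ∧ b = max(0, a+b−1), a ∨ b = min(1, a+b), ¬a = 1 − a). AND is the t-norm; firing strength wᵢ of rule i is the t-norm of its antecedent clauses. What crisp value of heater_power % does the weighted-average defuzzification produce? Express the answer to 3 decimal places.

R1 (z=52.0): dry=0.27, ¬empty=1−0.13=0.87; AND[max(0, a+b−1)] → w = 0.14
R2 (z=77.0): ¬empty=1−0.13=0.87, comfortable=0.80; AND[max(0, a+b−1)] → w = 0.67
R3 (z=57.0): empty=0.13, ¬comfortable=1−0.80=0.20; AND[max(0, a+b−1)] → w = 0.00
R4 (z=86.0): comfortable=0.80, empty=0.13; AND[max(0, a+b−1)] → w = 0.00
R5 (z=25.0): dry=0.27, empty=0.13; AND[max(0, a+b−1)] → w = 0.00
Weighted average = (0.14·52.0 + 0.67·77.0 + 0.00·57.0 + 0.00·86.0 + 0.00·25.0) / (0.14 + 0.67 + 0.00 + 0.00 + 0.00)
  = 58.8700 / 0.8100 = 72.679

72.679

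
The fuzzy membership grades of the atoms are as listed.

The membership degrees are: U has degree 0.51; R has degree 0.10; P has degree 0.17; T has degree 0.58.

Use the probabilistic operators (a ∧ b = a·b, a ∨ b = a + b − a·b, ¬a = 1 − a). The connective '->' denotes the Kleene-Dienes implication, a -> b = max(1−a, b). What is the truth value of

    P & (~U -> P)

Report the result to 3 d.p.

0.087

~U = 1 − 0.5100 = 0.4900
~U -> P  [Kleene-Dienes: max(1−a, b)] with a=0.4900, b=0.1700 → 0.5100
P & (~U -> P) = a·b on (0.1700, 0.5100) = 0.0867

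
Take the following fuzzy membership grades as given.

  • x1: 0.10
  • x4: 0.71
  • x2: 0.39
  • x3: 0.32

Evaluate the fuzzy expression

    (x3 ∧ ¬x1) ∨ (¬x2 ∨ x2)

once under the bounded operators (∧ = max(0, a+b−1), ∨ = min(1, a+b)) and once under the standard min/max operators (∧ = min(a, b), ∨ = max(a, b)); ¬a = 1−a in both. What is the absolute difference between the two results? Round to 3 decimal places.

0.390

Under bounded:
  ¬x1 = 1 − 0.10 = 0.90
  x3 ∧ ¬x1 = max(0, a+b−1) on (0.32, 0.90) = 0.22
  ¬x2 = 1 − 0.39 = 0.61
  ¬x2 ∨ x2 = min(1, a+b) on (0.61, 0.39) = 1.00
  (x3 ∧ ¬x1) ∨ (¬x2 ∨ x2) = min(1, a+b) on (0.22, 1.00) = 1.00
  → value = 1.0000
Under standard min/max:
  ¬x1 = 1 − 0.10 = 0.90
  x3 ∧ ¬x1 = min(a, b) on (0.32, 0.90) = 0.32
  ¬x2 = 1 − 0.39 = 0.61
  ¬x2 ∨ x2 = max(a, b) on (0.61, 0.39) = 0.61
  (x3 ∧ ¬x1) ∨ (¬x2 ∨ x2) = max(a, b) on (0.32, 0.61) = 0.61
  → value = 0.6100
|1.0000 − 0.6100| = 0.390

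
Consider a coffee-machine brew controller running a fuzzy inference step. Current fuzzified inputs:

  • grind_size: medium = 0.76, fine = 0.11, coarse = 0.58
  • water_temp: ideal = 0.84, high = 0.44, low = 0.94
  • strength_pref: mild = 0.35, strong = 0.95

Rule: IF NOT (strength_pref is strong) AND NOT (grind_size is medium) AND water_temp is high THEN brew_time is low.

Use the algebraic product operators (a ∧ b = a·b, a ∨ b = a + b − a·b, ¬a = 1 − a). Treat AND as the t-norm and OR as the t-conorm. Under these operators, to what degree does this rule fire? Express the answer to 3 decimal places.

firing strength: ¬strong=1−0.95=0.05, ¬medium=1−0.76=0.24, high=0.44; AND[a·b] → w = 0.0053

0.005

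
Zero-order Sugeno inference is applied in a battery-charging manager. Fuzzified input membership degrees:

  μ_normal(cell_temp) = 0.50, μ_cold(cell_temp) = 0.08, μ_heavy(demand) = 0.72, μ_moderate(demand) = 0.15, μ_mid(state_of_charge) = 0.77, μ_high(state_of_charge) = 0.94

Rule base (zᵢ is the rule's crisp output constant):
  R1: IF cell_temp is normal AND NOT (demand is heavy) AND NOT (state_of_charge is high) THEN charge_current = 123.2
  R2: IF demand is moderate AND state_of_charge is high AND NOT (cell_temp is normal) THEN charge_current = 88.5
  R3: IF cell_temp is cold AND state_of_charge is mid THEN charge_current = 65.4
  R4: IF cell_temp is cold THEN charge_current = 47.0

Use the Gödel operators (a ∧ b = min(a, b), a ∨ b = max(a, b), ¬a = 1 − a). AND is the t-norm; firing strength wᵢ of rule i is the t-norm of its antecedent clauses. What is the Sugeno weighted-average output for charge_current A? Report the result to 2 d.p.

R1 (z=123.2): normal=0.50, ¬heavy=1−0.72=0.28, ¬high=1−0.94=0.06; AND[min(a, b)] → w = 0.06
R2 (z=88.5): moderate=0.15, high=0.94, ¬normal=1−0.50=0.50; AND[min(a, b)] → w = 0.15
R3 (z=65.4): cold=0.08, mid=0.77; AND[min(a, b)] → w = 0.08
R4 (z=47.0): cold=0.08 → w = 0.08
Weighted average = (0.06·123.2 + 0.15·88.5 + 0.08·65.4 + 0.08·47.0) / (0.06 + 0.15 + 0.08 + 0.08)
  = 29.6590 / 0.3700 = 80.16

80.16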